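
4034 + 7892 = 11926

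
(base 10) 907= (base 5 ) 12112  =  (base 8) 1613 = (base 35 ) pw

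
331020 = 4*82755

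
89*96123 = 8554947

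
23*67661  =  1556203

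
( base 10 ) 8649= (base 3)102212100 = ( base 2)10000111001001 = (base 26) CKH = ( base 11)6553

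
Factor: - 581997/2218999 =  - 3^1*13^1*14923^1*2218999^( - 1)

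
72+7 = 79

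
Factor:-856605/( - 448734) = 285535/149578 =2^(-1)*5^1 * 11^( - 1) * 13^(-1)*523^(-1)*57107^1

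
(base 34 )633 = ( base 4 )1232001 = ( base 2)1101110000001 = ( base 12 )40A9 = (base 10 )7041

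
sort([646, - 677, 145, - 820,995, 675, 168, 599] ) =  [ - 820, - 677,145, 168, 599,646, 675,995 ]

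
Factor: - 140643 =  - 3^3*5209^1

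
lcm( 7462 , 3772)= 343252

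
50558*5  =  252790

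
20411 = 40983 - 20572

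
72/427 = 72/427 = 0.17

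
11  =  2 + 9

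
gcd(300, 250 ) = 50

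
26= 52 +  - 26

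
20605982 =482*42751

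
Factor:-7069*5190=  - 2^1*3^1*5^1*173^1 * 7069^1 =- 36688110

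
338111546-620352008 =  - 282240462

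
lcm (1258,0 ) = 0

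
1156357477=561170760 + 595186717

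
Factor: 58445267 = 58445267^1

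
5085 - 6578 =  -1493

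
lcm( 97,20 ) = 1940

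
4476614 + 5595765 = 10072379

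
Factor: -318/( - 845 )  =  2^1*3^1*5^( - 1)*13^( - 2)*53^1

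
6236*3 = 18708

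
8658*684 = 5922072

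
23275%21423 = 1852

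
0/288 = 0 = 0.00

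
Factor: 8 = 2^3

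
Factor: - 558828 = -2^2* 3^2 * 19^2*43^1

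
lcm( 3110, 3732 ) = 18660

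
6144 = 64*96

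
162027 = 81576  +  80451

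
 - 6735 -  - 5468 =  - 1267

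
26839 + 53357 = 80196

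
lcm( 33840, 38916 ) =778320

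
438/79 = 438/79 = 5.54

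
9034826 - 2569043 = 6465783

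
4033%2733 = 1300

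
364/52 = 7 = 7.00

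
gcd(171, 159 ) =3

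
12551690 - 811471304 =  - 798919614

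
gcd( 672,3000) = 24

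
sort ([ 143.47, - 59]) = [-59 , 143.47] 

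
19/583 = 19/583 = 0.03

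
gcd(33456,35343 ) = 51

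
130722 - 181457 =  - 50735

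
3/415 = 3/415 = 0.01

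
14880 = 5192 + 9688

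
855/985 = 171/197 = 0.87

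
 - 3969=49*( - 81)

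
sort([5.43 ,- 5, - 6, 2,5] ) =[ - 6, - 5,2 , 5 , 5.43 ] 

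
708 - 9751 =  - 9043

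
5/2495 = 1/499 = 0.00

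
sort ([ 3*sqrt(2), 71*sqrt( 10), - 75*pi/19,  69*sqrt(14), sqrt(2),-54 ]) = [- 54, - 75*pi/19,sqrt(2),3*sqrt( 2 ),71* sqrt(10 ), 69*sqrt(14 ) ]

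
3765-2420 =1345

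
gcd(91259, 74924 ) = 1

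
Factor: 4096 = 2^12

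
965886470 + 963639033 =1929525503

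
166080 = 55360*3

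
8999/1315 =6 + 1109/1315 = 6.84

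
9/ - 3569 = -1 + 3560/3569 = -  0.00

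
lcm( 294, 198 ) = 9702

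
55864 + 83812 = 139676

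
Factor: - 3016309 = -113^1*26693^1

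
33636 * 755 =25395180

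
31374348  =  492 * 63769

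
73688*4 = 294752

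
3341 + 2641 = 5982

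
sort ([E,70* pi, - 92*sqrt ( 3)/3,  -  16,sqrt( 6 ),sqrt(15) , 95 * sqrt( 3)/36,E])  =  [-92*sqrt(3)/3, - 16,sqrt (6 ), E, E,sqrt ( 15), 95*sqrt(3 ) /36,70*pi ]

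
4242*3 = 12726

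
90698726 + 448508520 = 539207246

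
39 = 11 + 28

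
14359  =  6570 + 7789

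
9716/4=2429= 2429.00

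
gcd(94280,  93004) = 4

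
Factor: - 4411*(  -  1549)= 11^1*401^1 * 1549^1 = 6832639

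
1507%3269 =1507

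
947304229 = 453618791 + 493685438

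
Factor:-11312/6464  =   - 7/4  =  - 2^( - 2 )*7^1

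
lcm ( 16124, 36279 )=145116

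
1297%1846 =1297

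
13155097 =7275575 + 5879522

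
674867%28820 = 12007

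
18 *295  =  5310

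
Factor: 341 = 11^1*31^1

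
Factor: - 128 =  - 2^7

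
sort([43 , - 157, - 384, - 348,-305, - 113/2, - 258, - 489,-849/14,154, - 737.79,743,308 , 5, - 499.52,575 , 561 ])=[ - 737.79, - 499.52, - 489, - 384, - 348,-305, - 258, - 157,- 849/14, - 113/2,5, 43 , 154,308,  561,575,743 ]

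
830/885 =166/177 = 0.94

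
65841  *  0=0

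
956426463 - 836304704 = 120121759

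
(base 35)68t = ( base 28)9lf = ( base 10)7659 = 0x1deb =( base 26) b8f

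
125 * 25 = 3125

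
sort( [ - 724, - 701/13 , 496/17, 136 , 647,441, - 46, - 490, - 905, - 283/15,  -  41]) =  [- 905, - 724, - 490  , - 701/13,  -  46, - 41, - 283/15, 496/17,  136, 441,647]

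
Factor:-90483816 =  - 2^3 * 3^1*59^1*63901^1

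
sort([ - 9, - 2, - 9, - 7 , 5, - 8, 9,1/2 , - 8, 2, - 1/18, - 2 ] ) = [ - 9, - 9, - 8, - 8, - 7 , - 2, - 2,  -  1/18, 1/2, 2,5, 9] 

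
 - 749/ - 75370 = 749/75370 = 0.01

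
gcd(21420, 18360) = 3060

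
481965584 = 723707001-241741417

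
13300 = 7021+6279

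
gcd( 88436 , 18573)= 1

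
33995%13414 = 7167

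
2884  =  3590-706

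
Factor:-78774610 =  - 2^1 * 5^1 * 1069^1 * 7369^1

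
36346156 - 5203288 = 31142868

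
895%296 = 7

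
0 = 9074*0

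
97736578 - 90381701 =7354877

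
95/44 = 95/44  =  2.16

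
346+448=794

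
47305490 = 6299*7510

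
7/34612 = 7/34612 = 0.00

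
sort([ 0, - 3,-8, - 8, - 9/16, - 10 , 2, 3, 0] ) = [ - 10, - 8, - 8, - 3, - 9/16,0, 0,2, 3] 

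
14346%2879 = 2830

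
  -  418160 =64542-482702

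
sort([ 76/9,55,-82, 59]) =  [ - 82, 76/9 , 55,  59] 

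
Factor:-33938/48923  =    -  2^1*7^(- 1)*29^( - 1)*71^1 * 239^1 * 241^( - 1 ) 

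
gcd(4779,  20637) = 9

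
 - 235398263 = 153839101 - 389237364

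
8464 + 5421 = 13885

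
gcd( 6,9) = 3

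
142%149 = 142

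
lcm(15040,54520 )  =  436160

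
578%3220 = 578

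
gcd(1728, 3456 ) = 1728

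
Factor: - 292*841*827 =-203088044= -  2^2*29^2*73^1 *827^1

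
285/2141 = 285/2141= 0.13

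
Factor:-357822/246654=-71^( - 1)* 103^1 = -103/71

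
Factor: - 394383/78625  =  -627/125 = - 3^1*5^( - 3) * 11^1 *19^1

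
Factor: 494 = 2^1 * 13^1*19^1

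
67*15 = 1005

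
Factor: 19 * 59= 1121=   19^1*59^1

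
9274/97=95  +  59/97= 95.61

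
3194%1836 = 1358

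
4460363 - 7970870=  - 3510507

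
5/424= 5/424 = 0.01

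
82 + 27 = 109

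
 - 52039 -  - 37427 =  - 14612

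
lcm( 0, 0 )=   0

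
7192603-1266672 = 5925931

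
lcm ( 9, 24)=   72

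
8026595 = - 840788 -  - 8867383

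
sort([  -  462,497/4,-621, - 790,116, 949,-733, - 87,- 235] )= [ - 790, - 733,-621, - 462, - 235,-87,116, 497/4, 949]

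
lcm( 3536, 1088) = 14144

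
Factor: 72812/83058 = 334/381 = 2^1* 3^( - 1 )*127^(-1 ) *167^1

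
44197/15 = 44197/15= 2946.47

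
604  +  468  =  1072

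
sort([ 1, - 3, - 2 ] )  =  [ - 3,-2, 1] 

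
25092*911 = 22858812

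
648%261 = 126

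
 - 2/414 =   -  1/207 = - 0.00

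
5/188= 5/188= 0.03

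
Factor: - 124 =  - 2^2 * 31^1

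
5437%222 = 109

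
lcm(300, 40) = 600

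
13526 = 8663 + 4863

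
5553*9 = 49977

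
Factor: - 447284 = -2^2 * 111821^1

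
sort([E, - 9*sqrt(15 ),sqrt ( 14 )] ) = [ - 9*sqrt( 15), E, sqrt (14)]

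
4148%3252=896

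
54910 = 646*85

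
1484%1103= 381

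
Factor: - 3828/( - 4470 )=2^1*5^(-1)*11^1*29^1*149^(-1) = 638/745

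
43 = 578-535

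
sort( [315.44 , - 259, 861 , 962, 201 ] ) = [-259,201 , 315.44,861, 962]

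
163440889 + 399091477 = 562532366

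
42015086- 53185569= - 11170483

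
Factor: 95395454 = 2^1*7^2 * 11^1*88493^1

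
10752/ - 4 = - 2688 + 0/1 = - 2688.00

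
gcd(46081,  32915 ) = 6583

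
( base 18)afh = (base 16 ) DC7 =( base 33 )37t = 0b110111000111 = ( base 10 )3527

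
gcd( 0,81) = 81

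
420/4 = 105 = 105.00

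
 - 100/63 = -2 + 26/63 = - 1.59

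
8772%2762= 486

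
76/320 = 19/80  =  0.24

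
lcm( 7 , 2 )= 14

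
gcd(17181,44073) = 747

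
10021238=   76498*131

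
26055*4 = 104220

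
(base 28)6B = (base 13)10a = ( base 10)179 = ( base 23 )7I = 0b10110011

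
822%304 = 214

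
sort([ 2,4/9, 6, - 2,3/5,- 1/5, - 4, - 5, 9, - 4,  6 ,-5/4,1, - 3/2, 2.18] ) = [-5, -4,-4,  -  2, - 3/2,  -  5/4, - 1/5,4/9,3/5 , 1,  2,2.18,  6, 6,9 ]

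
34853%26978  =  7875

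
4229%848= 837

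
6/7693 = 6/7693 = 0.00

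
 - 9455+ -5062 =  - 14517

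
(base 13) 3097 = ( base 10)6715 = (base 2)1101000111011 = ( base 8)15073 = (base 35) 5gu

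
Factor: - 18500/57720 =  - 2^(- 1 )*3^( - 1 )*5^2*13^(-1 ) = -25/78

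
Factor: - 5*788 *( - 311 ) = 2^2* 5^1*197^1*311^1 = 1225340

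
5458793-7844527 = -2385734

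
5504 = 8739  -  3235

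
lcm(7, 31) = 217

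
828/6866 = 414/3433= 0.12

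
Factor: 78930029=78930029^1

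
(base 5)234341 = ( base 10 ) 8721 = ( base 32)8gh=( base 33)809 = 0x2211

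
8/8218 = 4/4109 = 0.00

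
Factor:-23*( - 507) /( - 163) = - 11661/163 = - 3^1*13^2*23^1*163^(-1 )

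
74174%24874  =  24426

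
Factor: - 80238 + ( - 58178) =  - 138416  =  - 2^4 * 41^1*211^1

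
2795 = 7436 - 4641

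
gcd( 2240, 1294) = 2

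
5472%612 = 576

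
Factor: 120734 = 2^1*17^1 * 53^1*67^1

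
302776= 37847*8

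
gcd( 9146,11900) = 34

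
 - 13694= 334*(  -  41)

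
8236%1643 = 21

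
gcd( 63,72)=9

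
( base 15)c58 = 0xADF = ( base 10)2783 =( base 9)3732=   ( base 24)4JN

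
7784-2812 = 4972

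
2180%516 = 116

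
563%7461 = 563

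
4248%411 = 138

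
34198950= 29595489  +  4603461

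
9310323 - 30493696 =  - 21183373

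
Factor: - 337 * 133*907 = -40652647 = - 7^1*19^1*337^1*907^1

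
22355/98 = 228  +  11/98 = 228.11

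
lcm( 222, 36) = 1332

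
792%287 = 218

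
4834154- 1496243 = 3337911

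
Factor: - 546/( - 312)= 2^ ( - 2) * 7^1 = 7/4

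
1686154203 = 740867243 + 945286960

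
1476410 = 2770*533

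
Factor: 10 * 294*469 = 2^2*3^1*5^1*7^3*67^1 = 1378860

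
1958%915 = 128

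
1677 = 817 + 860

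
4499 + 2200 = 6699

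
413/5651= 413/5651 = 0.07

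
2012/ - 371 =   -  2012/371 = - 5.42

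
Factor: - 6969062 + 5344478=-1624584 = - 2^3*3^1*13^1*41^1 * 127^1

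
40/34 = 1+3/17=1.18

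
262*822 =215364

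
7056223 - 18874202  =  -11817979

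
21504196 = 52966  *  406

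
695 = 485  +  210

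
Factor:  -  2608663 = - 2608663^1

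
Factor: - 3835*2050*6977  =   - 54851429750 = - 2^1 * 5^3*13^1*41^1 *59^1*6977^1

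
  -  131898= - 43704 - 88194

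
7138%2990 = 1158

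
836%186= 92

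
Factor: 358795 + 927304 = 1286099^1 = 1286099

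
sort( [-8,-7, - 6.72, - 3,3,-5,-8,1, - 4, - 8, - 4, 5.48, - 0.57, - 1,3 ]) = [ - 8,-8,-8, - 7, - 6.72,-5 , - 4, - 4 , - 3, - 1, - 0.57,1  ,  3,  3,  5.48] 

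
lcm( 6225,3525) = 292575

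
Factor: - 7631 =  - 13^1*587^1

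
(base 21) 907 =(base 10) 3976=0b111110001000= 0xf88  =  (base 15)12a1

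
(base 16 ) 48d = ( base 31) 16i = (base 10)1165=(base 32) 14d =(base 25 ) 1lf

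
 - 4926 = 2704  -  7630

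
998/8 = 499/4=124.75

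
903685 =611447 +292238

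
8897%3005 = 2887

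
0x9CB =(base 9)3385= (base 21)5e8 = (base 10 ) 2507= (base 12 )154b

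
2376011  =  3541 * 671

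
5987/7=5987/7=855.29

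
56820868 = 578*98306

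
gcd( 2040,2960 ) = 40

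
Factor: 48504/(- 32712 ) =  - 29^( - 1)*43^1 = - 43/29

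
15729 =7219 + 8510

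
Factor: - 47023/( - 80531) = 11^( - 1) * 59^1 * 797^1*7321^( - 1 )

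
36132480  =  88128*410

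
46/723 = 46/723 = 0.06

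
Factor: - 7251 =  - 3^1 * 2417^1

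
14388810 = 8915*1614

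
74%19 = 17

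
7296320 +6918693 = 14215013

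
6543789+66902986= 73446775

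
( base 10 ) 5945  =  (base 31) 65o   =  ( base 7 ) 23222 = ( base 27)845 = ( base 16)1739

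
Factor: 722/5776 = 2^(  -  3) = 1/8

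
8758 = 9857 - 1099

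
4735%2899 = 1836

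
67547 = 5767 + 61780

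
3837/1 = 3837 = 3837.00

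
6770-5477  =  1293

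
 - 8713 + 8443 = - 270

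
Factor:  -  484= -2^2*11^2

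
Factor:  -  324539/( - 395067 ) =589/717= 3^( - 1) * 19^1 * 31^1 * 239^ (  -  1 ) 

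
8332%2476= 904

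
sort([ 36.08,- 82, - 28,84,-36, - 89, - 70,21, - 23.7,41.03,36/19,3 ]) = [-89, - 82,- 70,-36, - 28,-23.7,36/19,3,21,36.08,41.03,84] 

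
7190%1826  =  1712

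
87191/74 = 87191/74= 1178.26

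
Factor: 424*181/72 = 9593/9=3^( - 2)*53^1  *  181^1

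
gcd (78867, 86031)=9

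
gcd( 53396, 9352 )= 28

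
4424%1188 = 860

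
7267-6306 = 961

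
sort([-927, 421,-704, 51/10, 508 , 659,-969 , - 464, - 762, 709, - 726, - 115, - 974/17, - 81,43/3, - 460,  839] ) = [-969,-927, - 762,  -  726,  -  704,-464,- 460, - 115, - 81,-974/17, 51/10,  43/3 , 421, 508,659, 709 , 839] 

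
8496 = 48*177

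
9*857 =7713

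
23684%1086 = 878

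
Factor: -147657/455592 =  - 2^( -3)*41^(  -  1)*83^1*463^(  -  1) * 593^1 = - 49219/151864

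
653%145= 73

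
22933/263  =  87+ 52/263= 87.20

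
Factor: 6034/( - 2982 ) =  - 3^( - 1 )*71^( - 1)*431^1 = -431/213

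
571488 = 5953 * 96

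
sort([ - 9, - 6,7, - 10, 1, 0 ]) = [- 10, - 9, - 6, 0, 1 , 7 ]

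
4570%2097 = 376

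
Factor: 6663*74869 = 3^1*2221^1* 74869^1 = 498852147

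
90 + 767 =857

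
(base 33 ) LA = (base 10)703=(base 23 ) 17d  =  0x2bf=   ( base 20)1f3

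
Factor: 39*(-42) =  - 1638 = -2^1 * 3^2*7^1*13^1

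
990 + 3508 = 4498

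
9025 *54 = 487350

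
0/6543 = 0 = 0.00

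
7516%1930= 1726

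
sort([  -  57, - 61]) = [- 61,  -  57]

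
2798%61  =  53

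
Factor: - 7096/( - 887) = 2^3 = 8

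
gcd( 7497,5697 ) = 9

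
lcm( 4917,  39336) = 39336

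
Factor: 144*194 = 27936 = 2^5*3^2*97^1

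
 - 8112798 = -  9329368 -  - 1216570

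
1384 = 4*346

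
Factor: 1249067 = 83^1 * 101^1*149^1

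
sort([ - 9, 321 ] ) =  [-9, 321]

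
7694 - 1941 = 5753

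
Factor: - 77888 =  - 2^6*1217^1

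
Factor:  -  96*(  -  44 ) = 4224 =2^7 * 3^1*11^1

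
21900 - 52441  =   - 30541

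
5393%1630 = 503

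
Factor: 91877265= 3^2*5^1*17^1 * 83^1*1447^1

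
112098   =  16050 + 96048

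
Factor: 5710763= 281^1*20323^1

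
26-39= - 13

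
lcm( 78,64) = 2496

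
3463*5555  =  19236965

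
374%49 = 31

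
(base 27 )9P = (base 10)268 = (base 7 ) 532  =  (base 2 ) 100001100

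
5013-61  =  4952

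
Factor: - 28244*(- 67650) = 1910706600 = 2^3*3^1*5^2*11^1*23^1*41^1*307^1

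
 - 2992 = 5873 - 8865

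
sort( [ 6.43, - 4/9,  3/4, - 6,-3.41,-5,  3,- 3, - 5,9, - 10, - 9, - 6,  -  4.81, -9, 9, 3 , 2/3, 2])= [ - 10,-9,-9, - 6,-6, - 5, - 5, - 4.81,- 3.41 , - 3, - 4/9, 2/3, 3/4, 2, 3,3, 6.43,9,  9]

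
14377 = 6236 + 8141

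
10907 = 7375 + 3532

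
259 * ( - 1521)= - 393939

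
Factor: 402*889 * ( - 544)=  - 194413632 = - 2^6*3^1*7^1*17^1*67^1*127^1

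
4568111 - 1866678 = 2701433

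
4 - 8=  - 4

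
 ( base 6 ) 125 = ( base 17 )32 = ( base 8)65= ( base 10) 53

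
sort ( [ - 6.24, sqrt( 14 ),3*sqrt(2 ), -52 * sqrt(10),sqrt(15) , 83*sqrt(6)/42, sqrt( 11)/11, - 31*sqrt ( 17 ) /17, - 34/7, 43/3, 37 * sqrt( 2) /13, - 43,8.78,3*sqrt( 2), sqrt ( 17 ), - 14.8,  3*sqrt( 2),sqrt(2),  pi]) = [ - 52*sqrt( 10), - 43, - 14.8, - 31*sqrt (17) /17, - 6.24, - 34/7,sqrt( 11 ) /11, sqrt(2), pi,sqrt ( 14), sqrt(15), 37*sqrt(2)/13,sqrt(17), 3*sqrt( 2),3*sqrt(2), 3 *sqrt (2) , 83*sqrt( 6) /42,8.78,43/3]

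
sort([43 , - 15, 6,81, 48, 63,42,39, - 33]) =[ - 33, - 15,  6,  39, 42,43, 48,63 , 81]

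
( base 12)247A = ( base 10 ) 4126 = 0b1000000011110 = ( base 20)A66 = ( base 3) 12122211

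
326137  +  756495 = 1082632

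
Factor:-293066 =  - 2^1*23^2*277^1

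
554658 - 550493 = 4165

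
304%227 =77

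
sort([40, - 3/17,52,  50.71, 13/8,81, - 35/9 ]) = [ - 35/9,  -  3/17, 13/8,40, 50.71,  52,81]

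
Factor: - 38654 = -2^1*7^1*11^1*251^1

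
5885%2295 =1295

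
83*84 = 6972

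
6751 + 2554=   9305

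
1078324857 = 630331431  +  447993426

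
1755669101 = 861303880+894365221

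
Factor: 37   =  37^1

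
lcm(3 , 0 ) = 0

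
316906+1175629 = 1492535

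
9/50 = 9/50 = 0.18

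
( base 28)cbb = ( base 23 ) I8L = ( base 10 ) 9727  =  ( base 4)2113333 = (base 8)22777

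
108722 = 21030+87692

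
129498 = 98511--30987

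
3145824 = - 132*(  -  23832)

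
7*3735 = 26145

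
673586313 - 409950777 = 263635536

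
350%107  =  29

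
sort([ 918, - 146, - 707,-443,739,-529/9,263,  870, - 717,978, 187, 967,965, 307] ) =[ - 717, - 707,-443,-146, - 529/9,187, 263, 307, 739,870, 918, 965, 967,978]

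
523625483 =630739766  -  107114283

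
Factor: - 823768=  - 2^3*11^2 * 23^1*37^1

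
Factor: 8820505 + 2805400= 5^1*2325181^1=11625905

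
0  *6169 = 0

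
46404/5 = 9280 + 4/5 = 9280.80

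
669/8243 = 669/8243 = 0.08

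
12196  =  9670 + 2526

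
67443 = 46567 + 20876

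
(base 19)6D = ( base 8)177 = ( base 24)57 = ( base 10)127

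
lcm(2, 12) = 12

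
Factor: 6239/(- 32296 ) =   -  2^(-3)*11^(  -  1 )*17^1 = -  17/88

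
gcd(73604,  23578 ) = 2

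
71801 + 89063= 160864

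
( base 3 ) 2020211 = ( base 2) 11001101010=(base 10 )1642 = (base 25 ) 2fh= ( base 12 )b4a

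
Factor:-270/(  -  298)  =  135/149 =3^3*5^1*149^( - 1)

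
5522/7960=2761/3980 =0.69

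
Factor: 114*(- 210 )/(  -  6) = 2^1* 3^1 * 5^1*7^1*19^1 = 3990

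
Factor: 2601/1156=9/4 =2^( - 2)*3^2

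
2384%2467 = 2384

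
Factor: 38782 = 2^1*19391^1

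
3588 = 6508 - 2920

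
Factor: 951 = 3^1 * 317^1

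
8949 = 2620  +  6329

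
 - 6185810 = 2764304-8950114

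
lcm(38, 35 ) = 1330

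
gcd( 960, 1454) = 2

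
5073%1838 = 1397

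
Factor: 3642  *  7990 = 29099580 = 2^2*3^1 * 5^1*17^1*47^1 * 607^1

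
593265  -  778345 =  - 185080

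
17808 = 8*2226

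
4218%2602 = 1616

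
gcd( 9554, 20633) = 1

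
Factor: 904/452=2^1 = 2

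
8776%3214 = 2348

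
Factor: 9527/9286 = 2^(-1)*7^1*1361^1*4643^( - 1 )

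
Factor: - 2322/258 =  - 9 = - 3^2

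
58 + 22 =80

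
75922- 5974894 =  - 5898972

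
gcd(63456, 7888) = 16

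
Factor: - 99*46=  -  2^1*3^2  *11^1* 23^1=- 4554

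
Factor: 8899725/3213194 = 2^( - 1)*3^1*5^2*107^1*1109^1*  1606597^( - 1 ) 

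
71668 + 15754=87422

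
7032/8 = 879=879.00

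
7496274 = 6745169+751105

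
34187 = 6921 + 27266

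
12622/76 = 6311/38 = 166.08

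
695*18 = 12510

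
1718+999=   2717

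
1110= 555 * 2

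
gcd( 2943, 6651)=9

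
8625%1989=669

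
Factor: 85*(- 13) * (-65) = 5^2*13^2*17^1=71825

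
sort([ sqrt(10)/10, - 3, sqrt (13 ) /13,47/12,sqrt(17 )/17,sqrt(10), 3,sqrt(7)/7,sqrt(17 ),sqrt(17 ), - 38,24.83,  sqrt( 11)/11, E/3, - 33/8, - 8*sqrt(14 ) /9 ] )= [ - 38, - 33/8 , - 8 * sqrt( 14 ) /9, - 3,sqrt(17)/17,sqrt( 13 )/13,sqrt( 11 ) /11, sqrt ( 10 ) /10,sqrt(7) /7, E/3,3,  sqrt( 10),47/12,sqrt(17 ),sqrt(  17) , 24.83] 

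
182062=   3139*58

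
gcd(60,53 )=1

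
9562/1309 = 7 + 57/187= 7.30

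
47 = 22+25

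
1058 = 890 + 168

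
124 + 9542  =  9666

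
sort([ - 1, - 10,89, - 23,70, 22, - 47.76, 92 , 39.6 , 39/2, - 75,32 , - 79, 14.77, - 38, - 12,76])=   [ - 79, - 75, - 47.76, - 38, - 23, - 12,  -  10,  -  1,14.77, 39/2, 22,32,39.6, 70,76,89,92 ]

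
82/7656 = 41/3828 = 0.01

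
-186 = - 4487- - 4301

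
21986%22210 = 21986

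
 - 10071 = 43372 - 53443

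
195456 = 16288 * 12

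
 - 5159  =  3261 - 8420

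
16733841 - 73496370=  - 56762529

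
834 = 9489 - 8655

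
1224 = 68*18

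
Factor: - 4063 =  - 17^1*239^1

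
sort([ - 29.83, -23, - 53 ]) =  [- 53, - 29.83 ,- 23]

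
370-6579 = - 6209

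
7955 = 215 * 37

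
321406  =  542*593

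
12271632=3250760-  - 9020872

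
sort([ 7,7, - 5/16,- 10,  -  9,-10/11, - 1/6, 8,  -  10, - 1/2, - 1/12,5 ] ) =[  -  10,-10,-9, - 10/11, - 1/2, - 5/16, - 1/6, - 1/12,5,7,7,8]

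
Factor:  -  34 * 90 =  - 2^2*3^2* 5^1*17^1 = -3060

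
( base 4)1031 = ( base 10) 77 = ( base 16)4d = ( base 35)27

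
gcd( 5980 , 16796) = 52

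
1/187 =1/187= 0.01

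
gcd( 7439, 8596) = 1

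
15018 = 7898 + 7120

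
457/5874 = 457/5874 = 0.08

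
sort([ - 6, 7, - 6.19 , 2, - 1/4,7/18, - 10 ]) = [  -  10, - 6.19, - 6,  -  1/4,7/18,2,7 ]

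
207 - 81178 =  - 80971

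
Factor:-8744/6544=  -  1093/818 = - 2^( - 1)* 409^(  -  1 )*1093^1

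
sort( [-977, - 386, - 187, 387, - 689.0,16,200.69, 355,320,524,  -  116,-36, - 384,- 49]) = [ - 977,  -  689.0, - 386, - 384, - 187, - 116,  -  49, -36,16, 200.69, 320,355,387,524 ]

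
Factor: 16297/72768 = 2^( - 6) * 3^( - 1)*43^1= 43/192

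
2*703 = 1406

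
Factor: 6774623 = 6774623^1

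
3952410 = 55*71862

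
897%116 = 85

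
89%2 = 1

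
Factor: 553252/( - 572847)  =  -2^2*3^(-1 ) * 7^1*11^(- 1 ) * 17359^(  -  1)*19759^1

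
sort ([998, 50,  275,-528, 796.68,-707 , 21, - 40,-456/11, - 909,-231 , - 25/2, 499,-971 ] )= [ - 971 ,-909,  -  707 , - 528,-231,- 456/11, -40 , - 25/2, 21 , 50 , 275,499,796.68,998 ]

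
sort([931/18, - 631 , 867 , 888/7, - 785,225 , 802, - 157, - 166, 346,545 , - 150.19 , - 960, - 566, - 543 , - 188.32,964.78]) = [ - 960, - 785, - 631, - 566 , - 543,- 188.32, - 166, - 157 , - 150.19, 931/18, 888/7 , 225 , 346,545,  802,867, 964.78]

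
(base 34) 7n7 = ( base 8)21261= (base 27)C4P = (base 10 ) 8881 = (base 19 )15B8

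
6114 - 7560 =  - 1446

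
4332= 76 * 57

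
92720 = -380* ( - 244)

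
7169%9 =5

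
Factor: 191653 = 7^1*11^1*19^1*131^1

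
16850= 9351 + 7499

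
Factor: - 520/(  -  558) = 260/279 = 2^2*3^ (-2 )*5^1 * 13^1*31^( - 1) 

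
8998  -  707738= - 698740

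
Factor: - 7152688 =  - 2^4*59^1*7577^1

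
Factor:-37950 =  - 2^1* 3^1*5^2 * 11^1*23^1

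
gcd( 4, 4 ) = 4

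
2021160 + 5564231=7585391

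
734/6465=734/6465= 0.11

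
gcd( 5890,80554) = 2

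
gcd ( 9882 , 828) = 18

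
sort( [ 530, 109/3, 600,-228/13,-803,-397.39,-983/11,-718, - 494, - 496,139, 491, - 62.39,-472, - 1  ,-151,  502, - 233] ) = [ - 803, - 718, - 496, - 494, - 472,-397.39, - 233,  -  151, - 983/11, - 62.39, - 228/13, - 1,  109/3, 139, 491,502, 530, 600] 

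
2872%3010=2872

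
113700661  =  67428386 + 46272275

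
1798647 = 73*24639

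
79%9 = 7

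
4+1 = 5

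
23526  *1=23526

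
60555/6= 10092 + 1/2=10092.50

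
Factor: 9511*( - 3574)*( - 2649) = 90045639786 = 2^1 * 3^1*883^1*1787^1*9511^1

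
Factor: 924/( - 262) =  - 2^1*3^1*7^1 * 11^1 * 131^( - 1)= - 462/131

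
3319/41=3319/41 = 80.95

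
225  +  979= 1204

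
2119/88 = 24+7/88 = 24.08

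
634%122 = 24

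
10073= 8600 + 1473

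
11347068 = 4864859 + 6482209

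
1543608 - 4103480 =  - 2559872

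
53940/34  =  1586 + 8/17 =1586.47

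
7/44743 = 7/44743  =  0.00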